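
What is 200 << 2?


0b11001000 << 2 = 0b1100100000 = 800

800


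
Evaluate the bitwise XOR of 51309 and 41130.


0b1100100001101101 ^ 0b1010000010101010 = 0b110100011000111 = 26823

26823


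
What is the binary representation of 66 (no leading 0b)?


66 = 1000010 in binary

1000010


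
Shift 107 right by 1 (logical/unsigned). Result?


0b1101011 >> 1 = 0b110101 = 53

53


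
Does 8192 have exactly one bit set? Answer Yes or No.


0b10000000000000. Only one bit set => Yes

Yes


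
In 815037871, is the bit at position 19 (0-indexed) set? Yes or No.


0b110000100101000111110110101111, bit 19 = 0. No

No


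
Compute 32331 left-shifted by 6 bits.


0b111111001001011 << 6 = 0b111111001001011000000 = 2069184

2069184


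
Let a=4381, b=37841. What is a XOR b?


4381 ^ 37841 = 33484

33484


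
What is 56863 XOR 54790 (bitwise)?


0b1101111000011111 ^ 0b1101011000000110 = 0b100000011001 = 2073

2073


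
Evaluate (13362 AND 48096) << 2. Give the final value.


Step 1: 13362 & 48096 = 12320
Step 2: 12320 << 2 = 49280

49280


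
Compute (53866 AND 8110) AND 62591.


Step 1: 53866 & 8110 = 4650
Step 2: 4650 & 62591 = 4138

4138


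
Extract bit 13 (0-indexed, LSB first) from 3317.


0b110011110101, position 13 = 0

0


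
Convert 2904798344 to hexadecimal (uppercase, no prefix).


2904798344 = AD23B488 hex

AD23B488


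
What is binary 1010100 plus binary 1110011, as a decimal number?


1010100 + 1110011 = 11000111 = 199

199


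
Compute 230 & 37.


0b11100110 & 0b100101 = 0b100100 = 36

36


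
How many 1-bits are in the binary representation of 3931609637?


0b11101010010101111001101000100101 has 17 set bits

17


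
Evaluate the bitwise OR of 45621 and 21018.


0b1011001000110101 | 0b101001000011010 = 0b1111001000111111 = 62015

62015


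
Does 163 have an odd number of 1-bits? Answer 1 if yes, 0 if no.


0b10100011 has 4 ones => parity 0

0


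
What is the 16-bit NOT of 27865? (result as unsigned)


~0b110110011011001 = 0b1001001100100110 = 37670 (16-bit unsigned)

37670


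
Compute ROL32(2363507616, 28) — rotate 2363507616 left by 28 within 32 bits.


Rotate 0b10001100111000000100001110100000 left by 28 (32-bit) = 0b1000110011100000010000111010 = 147719226

147719226


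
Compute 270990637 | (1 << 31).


270990637 | (1 << 31) = 270990637 | 2147483648 = 2418474285

2418474285


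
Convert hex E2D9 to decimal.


E2D9 hex = 58073 decimal

58073


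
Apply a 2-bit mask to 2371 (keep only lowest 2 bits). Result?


2371 & 3 = 3

3


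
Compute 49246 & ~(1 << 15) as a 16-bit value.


49246 & ~(1 << 15) = 16478

16478


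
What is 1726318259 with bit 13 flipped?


1726318259 ^ (1 << 13) = 1726318259 ^ 8192 = 1726326451

1726326451


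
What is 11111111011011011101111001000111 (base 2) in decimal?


11111111011011011101111001000111 in decimal = 4285390407

4285390407


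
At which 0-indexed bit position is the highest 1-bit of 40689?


0b1001111011110001. Highest set bit at position 15

15


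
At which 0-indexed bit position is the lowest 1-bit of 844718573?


0b110010010110010110000111101101. Lowest set bit at position 0

0


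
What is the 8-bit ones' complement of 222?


222 ^ 255 = 33

33


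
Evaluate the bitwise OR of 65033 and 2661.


0b1111111000001001 | 0b101001100101 = 0b1111111001101101 = 65133

65133


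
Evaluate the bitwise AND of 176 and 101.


0b10110000 & 0b1100101 = 0b100000 = 32

32


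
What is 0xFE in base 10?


FE hex = 254 decimal

254


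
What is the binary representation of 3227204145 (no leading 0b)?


3227204145 = 11000000010110110011101000110001 in binary

11000000010110110011101000110001


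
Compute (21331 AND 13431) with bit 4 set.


Step 1: 21331 & 13431 = 4179
Step 2: 4179 | (1 << 4) = 4179 | 16 = 4179

4179


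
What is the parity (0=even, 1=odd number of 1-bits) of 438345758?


0b11010001000001010000000011110 has 10 ones => parity 0

0


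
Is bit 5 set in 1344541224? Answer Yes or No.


0b1010000001001000001001000101000, bit 5 = 1. Yes

Yes


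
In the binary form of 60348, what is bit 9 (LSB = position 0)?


0b1110101110111100, position 9 = 1

1


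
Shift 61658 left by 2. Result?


0b1111000011011010 << 2 = 0b111100001101101000 = 246632

246632


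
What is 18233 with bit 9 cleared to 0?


18233 & ~(1 << 9) = 17721

17721


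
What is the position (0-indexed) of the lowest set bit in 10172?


0b10011110111100. Lowest set bit at position 2

2


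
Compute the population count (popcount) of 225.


0b11100001 has 4 set bits

4


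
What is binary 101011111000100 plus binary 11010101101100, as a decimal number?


101011111000100 + 11010101101100 = 1000110100110000 = 36144

36144


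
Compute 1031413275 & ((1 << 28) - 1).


1031413275 & 268435455 = 226106907

226106907


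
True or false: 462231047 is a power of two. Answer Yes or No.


0b11011100011010001011000000111. Multiple bits set => No

No


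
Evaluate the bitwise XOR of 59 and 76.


0b111011 ^ 0b1001100 = 0b1110111 = 119

119


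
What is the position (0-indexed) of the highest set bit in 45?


0b101101. Highest set bit at position 5

5


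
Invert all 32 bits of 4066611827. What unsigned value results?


4066611827 ^ 4294967295 = 228355468

228355468


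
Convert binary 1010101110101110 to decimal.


1010101110101110 in decimal = 43950

43950


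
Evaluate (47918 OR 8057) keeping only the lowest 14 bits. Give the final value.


Step 1: 47918 | 8057 = 49023
Step 2: 49023 & 16383 = 16255

16255


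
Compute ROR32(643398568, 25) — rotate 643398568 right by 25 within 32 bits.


Rotate 0b100110010110010111101110101000 right by 25 (32-bit) = 0b101100101111011101010000010011 = 750638099

750638099


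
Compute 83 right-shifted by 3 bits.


0b1010011 >> 3 = 0b1010 = 10

10


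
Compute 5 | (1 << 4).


5 | (1 << 4) = 5 | 16 = 21

21


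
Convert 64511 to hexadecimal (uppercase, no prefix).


64511 = FBFF hex

FBFF


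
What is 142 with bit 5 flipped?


142 ^ (1 << 5) = 142 ^ 32 = 174

174


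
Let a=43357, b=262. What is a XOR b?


43357 ^ 262 = 43099

43099


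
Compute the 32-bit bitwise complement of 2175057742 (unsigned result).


~0b10000001101001001011111101001110 = 0b1111110010110110100000010110001 = 2119909553 (32-bit unsigned)

2119909553


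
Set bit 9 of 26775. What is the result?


26775 | (1 << 9) = 26775 | 512 = 27287

27287


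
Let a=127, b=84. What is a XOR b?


127 ^ 84 = 43

43


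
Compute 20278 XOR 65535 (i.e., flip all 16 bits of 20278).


20278 ^ 65535 = 45257

45257


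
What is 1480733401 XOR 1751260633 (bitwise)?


0b1011000010000100011001011011001 ^ 0b1101000011000100001110111011001 = 0b110000001000000010111100000000 = 807415552

807415552


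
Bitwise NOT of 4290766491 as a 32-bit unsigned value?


~0b11111111101111111110011010011011 = 0b10000000001100101100100 = 4200804 (32-bit unsigned)

4200804


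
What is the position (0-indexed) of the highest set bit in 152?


0b10011000. Highest set bit at position 7

7


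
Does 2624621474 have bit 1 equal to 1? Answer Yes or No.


0b10011100011100001000101110100010, bit 1 = 1. Yes

Yes


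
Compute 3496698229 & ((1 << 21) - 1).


3496698229 & 2097151 = 745845

745845


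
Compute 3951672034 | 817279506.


0b11101011100010011011101011100010 | 0b110000101101101011001000010010 = 0b11111011101111111011101011110010 = 4223646450

4223646450


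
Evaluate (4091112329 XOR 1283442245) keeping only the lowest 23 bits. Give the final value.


Step 1: 4091112329 ^ 1283442245 = 3215371724
Step 2: 3215371724 & 8388607 = 2534860

2534860


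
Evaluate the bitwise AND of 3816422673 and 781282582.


0b11100011011110011111110100010001 & 0b101110100100010110110100010110 = 0b100010000100010110110100010000 = 571567376

571567376


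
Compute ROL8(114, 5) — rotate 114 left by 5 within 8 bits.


Rotate 0b1110010 left by 5 (8-bit) = 0b1001110 = 78

78


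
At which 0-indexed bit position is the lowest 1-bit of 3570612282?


0b11010100110100110011100000111010. Lowest set bit at position 1

1


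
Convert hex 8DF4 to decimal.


8DF4 hex = 36340 decimal

36340


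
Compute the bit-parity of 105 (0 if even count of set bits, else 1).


0b1101001 has 4 ones => parity 0

0


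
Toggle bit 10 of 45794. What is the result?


45794 ^ (1 << 10) = 45794 ^ 1024 = 46818

46818


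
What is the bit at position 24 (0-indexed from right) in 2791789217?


0b10100110011001110101001010100001, position 24 = 0

0


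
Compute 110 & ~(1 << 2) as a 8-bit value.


110 & ~(1 << 2) = 106

106


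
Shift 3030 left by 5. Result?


0b101111010110 << 5 = 0b10111101011000000 = 96960

96960


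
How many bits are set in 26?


0b11010 has 3 set bits

3


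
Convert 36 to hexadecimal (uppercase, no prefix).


36 = 24 hex

24


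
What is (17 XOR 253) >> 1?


Step 1: 17 ^ 253 = 236
Step 2: 236 >> 1 = 118

118


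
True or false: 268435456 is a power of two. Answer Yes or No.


0b10000000000000000000000000000. Only one bit set => Yes

Yes


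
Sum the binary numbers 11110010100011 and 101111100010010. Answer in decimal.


11110010100011 + 101111100010010 = 1001101110110101 = 39861

39861


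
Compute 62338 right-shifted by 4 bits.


0b1111001110000010 >> 4 = 0b111100111000 = 3896

3896


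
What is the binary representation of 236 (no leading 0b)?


236 = 11101100 in binary

11101100


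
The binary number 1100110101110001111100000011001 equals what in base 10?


1100110101110001111100000011001 in decimal = 1723398169

1723398169


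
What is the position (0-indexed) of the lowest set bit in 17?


0b10001. Lowest set bit at position 0

0


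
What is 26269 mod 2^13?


26269 & 8191 = 1693

1693


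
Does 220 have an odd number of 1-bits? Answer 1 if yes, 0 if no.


0b11011100 has 5 ones => parity 1

1


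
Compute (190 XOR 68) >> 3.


Step 1: 190 ^ 68 = 250
Step 2: 250 >> 3 = 31

31


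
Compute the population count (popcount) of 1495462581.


0b1011001001000101111001010110101 has 16 set bits

16


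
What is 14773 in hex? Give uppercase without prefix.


14773 = 39B5 hex

39B5


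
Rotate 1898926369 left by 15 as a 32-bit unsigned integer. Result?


Rotate 0b1110001001011110101000100100001 left by 15 (32-bit) = 0b10101000100100001011100010010111 = 2828056727

2828056727


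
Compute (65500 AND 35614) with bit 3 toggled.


Step 1: 65500 & 35614 = 35612
Step 2: 35612 ^ (1 << 3) = 35612 ^ 8 = 35604

35604


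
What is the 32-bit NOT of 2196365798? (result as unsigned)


~0b10000010111010011110000111100110 = 0b1111101000101100001111000011001 = 2098601497 (32-bit unsigned)

2098601497


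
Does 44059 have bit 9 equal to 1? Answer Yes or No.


0b1010110000011011, bit 9 = 0. No

No


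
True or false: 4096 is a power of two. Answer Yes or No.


0b1000000000000. Only one bit set => Yes

Yes


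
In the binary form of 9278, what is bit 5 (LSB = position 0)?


0b10010000111110, position 5 = 1

1


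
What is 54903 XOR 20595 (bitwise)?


0b1101011001110111 ^ 0b101000001110011 = 0b1000011000000100 = 34308

34308


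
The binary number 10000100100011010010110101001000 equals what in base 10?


10000100100011010010110101001000 in decimal = 2223844680

2223844680


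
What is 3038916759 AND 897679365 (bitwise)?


0b10110101001000100011000010010111 & 0b110101100000011000000000000101 = 0b110101000000000000000000000101 = 889192453

889192453


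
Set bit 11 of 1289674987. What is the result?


1289674987 | (1 << 11) = 1289674987 | 2048 = 1289677035

1289677035


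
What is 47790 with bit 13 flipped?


47790 ^ (1 << 13) = 47790 ^ 8192 = 39598

39598


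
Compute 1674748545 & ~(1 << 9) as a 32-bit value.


1674748545 & ~(1 << 9) = 1674748033

1674748033


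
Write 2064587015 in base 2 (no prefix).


2064587015 = 1111011000011110001100100000111 in binary

1111011000011110001100100000111


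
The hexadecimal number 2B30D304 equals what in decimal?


2B30D304 hex = 724620036 decimal

724620036


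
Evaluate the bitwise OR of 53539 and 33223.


0b1101000100100011 | 0b1000000111000111 = 0b1101000111100111 = 53735

53735


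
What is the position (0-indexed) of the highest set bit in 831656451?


0b110001100100100001001000000011. Highest set bit at position 29

29


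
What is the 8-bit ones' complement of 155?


155 ^ 255 = 100

100


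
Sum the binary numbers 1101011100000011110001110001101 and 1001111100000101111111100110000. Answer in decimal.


1101011100000011110001110001101 + 1001111100000101111111100110000 = 10111011000001001110001010111101 = 3137659581

3137659581


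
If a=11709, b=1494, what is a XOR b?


11709 ^ 1494 = 10347

10347


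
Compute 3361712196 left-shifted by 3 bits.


0b11001000010111111010100001000100 << 3 = 0b11001000010111111010100001000100000 = 26893697568

26893697568


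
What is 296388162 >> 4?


0b10001101010101000011001000010 >> 4 = 0b1000110101010100001100100 = 18524260

18524260


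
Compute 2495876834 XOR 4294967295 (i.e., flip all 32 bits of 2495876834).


2495876834 ^ 4294967295 = 1799090461

1799090461


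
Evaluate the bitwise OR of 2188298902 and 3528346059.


0b10000010011011101100101010010110 | 0b11010010010011100100100111001011 = 0b11010010011011101100101111011111 = 3530476511

3530476511


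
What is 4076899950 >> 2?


0b11110011000000001000111001101110 >> 2 = 0b111100110000000010001110011011 = 1019224987

1019224987


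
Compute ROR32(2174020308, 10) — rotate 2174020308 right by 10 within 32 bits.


Rotate 0b10000001100101001110101011010100 right by 10 (32-bit) = 0b10110101001000000110010100111010 = 3038799162

3038799162


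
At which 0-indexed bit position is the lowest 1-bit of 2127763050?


0b1111110110100110001011001101010. Lowest set bit at position 1

1


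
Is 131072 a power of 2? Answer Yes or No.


0b100000000000000000. Only one bit set => Yes

Yes


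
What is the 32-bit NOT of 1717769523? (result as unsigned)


~0b1100110011000110001010100110011 = 0b10011001100111001110101011001100 = 2577197772 (32-bit unsigned)

2577197772


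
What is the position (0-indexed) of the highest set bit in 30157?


0b111010111001101. Highest set bit at position 14

14


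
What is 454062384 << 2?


0b11011000100000111000100110000 << 2 = 0b1101100010000011100010011000000 = 1816249536

1816249536


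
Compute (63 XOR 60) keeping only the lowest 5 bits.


Step 1: 63 ^ 60 = 3
Step 2: 3 & 31 = 3

3


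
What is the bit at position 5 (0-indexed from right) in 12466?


0b11000010110010, position 5 = 1

1


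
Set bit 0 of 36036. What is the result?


36036 | (1 << 0) = 36036 | 1 = 36037

36037


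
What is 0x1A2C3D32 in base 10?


1A2C3D32 hex = 439106866 decimal

439106866


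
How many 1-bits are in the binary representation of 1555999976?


0b1011100101111101010110011101000 has 18 set bits

18


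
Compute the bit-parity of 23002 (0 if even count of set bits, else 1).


0b101100111011010 has 9 ones => parity 1

1


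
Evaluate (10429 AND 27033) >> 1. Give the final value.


Step 1: 10429 & 27033 = 10393
Step 2: 10393 >> 1 = 5196

5196


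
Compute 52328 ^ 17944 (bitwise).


0b1100110001101000 ^ 0b100011000011000 = 0b1000101001110000 = 35440

35440


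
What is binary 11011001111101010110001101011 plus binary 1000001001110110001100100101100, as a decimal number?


11011001111101010110001101011 + 1000001001110110001100100101100 = 1011100011110011100010110010111 = 1551484311

1551484311


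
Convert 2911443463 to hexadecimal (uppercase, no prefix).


2911443463 = AD891A07 hex

AD891A07


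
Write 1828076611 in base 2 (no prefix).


1828076611 = 1101100111101100011110001000011 in binary

1101100111101100011110001000011


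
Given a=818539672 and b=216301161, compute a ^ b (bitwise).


818539672 ^ 216301161 = 1009619697

1009619697


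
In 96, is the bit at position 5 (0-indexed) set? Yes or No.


0b1100000, bit 5 = 1. Yes

Yes


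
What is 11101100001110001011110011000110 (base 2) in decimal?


11101100001110001011110011000110 in decimal = 3963141318

3963141318


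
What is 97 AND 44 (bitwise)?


0b1100001 & 0b101100 = 0b100000 = 32

32


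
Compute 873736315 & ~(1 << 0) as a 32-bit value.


873736315 & ~(1 << 0) = 873736314

873736314


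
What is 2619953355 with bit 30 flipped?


2619953355 ^ (1 << 30) = 2619953355 ^ 1073741824 = 3693695179

3693695179


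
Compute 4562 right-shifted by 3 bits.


0b1000111010010 >> 3 = 0b1000111010 = 570

570


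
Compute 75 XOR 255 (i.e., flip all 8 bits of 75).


75 ^ 255 = 180

180


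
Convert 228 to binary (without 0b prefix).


228 = 11100100 in binary

11100100


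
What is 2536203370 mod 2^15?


2536203370 & 32767 = 25706

25706


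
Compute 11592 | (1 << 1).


11592 | (1 << 1) = 11592 | 2 = 11594

11594


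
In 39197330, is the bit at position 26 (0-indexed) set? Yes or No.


0b10010101100001101010010010, bit 26 = 0. No

No


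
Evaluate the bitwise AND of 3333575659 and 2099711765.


0b11000110101100100101001111101011 & 0b1111101001001110000111100010101 = 0b1000100001000100000001100000001 = 1143079681

1143079681


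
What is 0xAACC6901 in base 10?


AACC6901 hex = 2865522945 decimal

2865522945


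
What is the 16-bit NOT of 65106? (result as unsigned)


~0b1111111001010010 = 0b110101101 = 429 (16-bit unsigned)

429


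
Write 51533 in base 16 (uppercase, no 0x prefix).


51533 = C94D hex

C94D


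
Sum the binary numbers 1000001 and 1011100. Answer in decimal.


1000001 + 1011100 = 10011101 = 157

157


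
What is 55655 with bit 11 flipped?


55655 ^ (1 << 11) = 55655 ^ 2048 = 53607

53607


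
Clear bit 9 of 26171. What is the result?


26171 & ~(1 << 9) = 25659

25659


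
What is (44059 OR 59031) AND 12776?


Step 1: 44059 | 59031 = 61087
Step 2: 61087 & 12776 = 8328

8328


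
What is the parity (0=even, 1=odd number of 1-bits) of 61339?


0b1110111110011011 has 12 ones => parity 0

0


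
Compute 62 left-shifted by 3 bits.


0b111110 << 3 = 0b111110000 = 496

496


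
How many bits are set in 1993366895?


0b1110110110100000101110101101111 has 19 set bits

19


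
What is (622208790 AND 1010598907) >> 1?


Step 1: 622208790 & 1010598907 = 605291282
Step 2: 605291282 >> 1 = 302645641

302645641


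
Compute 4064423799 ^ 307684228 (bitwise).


0b11110010010000100010111101110111 ^ 0b10010010101101110001110000100 = 0b11100000000101001100110011110011 = 3759459571

3759459571


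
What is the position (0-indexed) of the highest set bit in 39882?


0b1001101111001010. Highest set bit at position 15

15


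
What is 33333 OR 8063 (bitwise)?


0b1000001000110101 | 0b1111101111111 = 0b1001111101111111 = 40831

40831


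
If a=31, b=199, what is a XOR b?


31 ^ 199 = 216

216


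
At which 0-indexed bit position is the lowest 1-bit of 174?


0b10101110. Lowest set bit at position 1

1


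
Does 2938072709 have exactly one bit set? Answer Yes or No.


0b10101111000111110110111010000101. Multiple bits set => No

No


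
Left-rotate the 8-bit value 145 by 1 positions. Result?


Rotate 0b10010001 left by 1 (8-bit) = 0b100011 = 35

35


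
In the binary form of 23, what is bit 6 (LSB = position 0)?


0b10111, position 6 = 0

0


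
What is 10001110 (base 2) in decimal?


10001110 in decimal = 142

142


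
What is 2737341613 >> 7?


0b10100011001010001000010010101101 >> 7 = 0b1010001100101000100001001 = 21385481

21385481


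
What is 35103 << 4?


0b1000100100011111 << 4 = 0b10001001000111110000 = 561648

561648


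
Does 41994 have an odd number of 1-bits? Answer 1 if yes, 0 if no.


0b1010010000001010 has 5 ones => parity 1

1


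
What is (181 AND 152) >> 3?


Step 1: 181 & 152 = 144
Step 2: 144 >> 3 = 18

18


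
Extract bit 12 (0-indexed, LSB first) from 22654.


0b101100001111110, position 12 = 1

1


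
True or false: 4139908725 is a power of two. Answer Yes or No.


0b11110110110000011111111001110101. Multiple bits set => No

No


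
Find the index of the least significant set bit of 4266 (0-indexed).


0b1000010101010. Lowest set bit at position 1

1


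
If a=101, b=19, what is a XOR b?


101 ^ 19 = 118

118


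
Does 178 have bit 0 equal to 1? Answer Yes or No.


0b10110010, bit 0 = 0. No

No


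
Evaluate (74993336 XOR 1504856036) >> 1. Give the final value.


Step 1: 74993336 ^ 1504856036 = 1573521756
Step 2: 1573521756 >> 1 = 786760878

786760878


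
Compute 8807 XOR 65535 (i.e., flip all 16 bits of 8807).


8807 ^ 65535 = 56728

56728


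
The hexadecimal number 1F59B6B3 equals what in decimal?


1F59B6B3 hex = 525973171 decimal

525973171


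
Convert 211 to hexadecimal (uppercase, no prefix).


211 = D3 hex

D3


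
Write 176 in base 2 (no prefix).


176 = 10110000 in binary

10110000


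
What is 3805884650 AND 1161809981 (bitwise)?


0b11100010110110010011000011101010 & 0b1000101001111111101000000111101 = 0b1000000000110010001000000101000 = 1075384360

1075384360


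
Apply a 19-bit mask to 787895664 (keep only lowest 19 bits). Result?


787895664 & 524287 = 415088

415088


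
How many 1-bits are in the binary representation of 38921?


0b1001100000001001 has 5 set bits

5


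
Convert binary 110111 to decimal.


110111 in decimal = 55

55


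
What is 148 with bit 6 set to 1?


148 | (1 << 6) = 148 | 64 = 212

212


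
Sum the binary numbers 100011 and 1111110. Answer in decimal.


100011 + 1111110 = 10100001 = 161

161


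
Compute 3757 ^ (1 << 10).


3757 ^ (1 << 10) = 3757 ^ 1024 = 2733

2733


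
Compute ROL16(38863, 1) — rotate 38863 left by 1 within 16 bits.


Rotate 0b1001011111001111 left by 1 (16-bit) = 0b10111110011111 = 12191

12191


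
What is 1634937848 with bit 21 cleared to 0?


1634937848 & ~(1 << 21) = 1632840696

1632840696


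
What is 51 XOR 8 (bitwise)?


0b110011 ^ 0b1000 = 0b111011 = 59

59


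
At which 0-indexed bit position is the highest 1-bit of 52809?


0b1100111001001001. Highest set bit at position 15

15


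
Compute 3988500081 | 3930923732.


0b11101101101110111010111001110001 | 0b11101010010011010010001011010100 = 0b11101111111111111010111011110101 = 4026511093

4026511093


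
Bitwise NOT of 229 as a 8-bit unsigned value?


~0b11100101 = 0b11010 = 26 (8-bit unsigned)

26


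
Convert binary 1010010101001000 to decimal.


1010010101001000 in decimal = 42312

42312


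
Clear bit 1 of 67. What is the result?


67 & ~(1 << 1) = 65

65


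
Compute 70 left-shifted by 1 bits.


0b1000110 << 1 = 0b10001100 = 140

140


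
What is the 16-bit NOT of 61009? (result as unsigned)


~0b1110111001010001 = 0b1000110101110 = 4526 (16-bit unsigned)

4526


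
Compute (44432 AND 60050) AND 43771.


Step 1: 44432 & 60050 = 43152
Step 2: 43152 & 43771 = 43152

43152


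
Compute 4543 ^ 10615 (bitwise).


0b1000110111111 ^ 0b10100101110111 = 0b11100011001000 = 14536

14536


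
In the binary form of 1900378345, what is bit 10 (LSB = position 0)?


0b1110001010001010111100011101001, position 10 = 0

0


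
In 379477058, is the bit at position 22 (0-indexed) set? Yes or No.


0b10110100111100101110001000010, bit 22 = 0. No

No


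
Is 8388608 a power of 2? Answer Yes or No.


0b100000000000000000000000. Only one bit set => Yes

Yes


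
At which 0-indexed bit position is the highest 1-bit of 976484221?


0b111010001100111111011101111101. Highest set bit at position 29

29


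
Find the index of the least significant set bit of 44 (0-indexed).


0b101100. Lowest set bit at position 2

2


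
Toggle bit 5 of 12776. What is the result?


12776 ^ (1 << 5) = 12776 ^ 32 = 12744

12744


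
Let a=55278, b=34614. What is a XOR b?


55278 ^ 34614 = 20696

20696


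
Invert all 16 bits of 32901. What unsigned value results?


32901 ^ 65535 = 32634

32634


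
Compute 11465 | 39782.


0b10110011001001 | 0b1001101101100110 = 0b1011111111101111 = 49135

49135


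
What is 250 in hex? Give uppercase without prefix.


250 = FA hex

FA


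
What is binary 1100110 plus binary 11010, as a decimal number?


1100110 + 11010 = 10000000 = 128

128


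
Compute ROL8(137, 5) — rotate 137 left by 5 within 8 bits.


Rotate 0b10001001 left by 5 (8-bit) = 0b110001 = 49

49


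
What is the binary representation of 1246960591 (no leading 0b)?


1246960591 = 1001010010100110001101111001111 in binary

1001010010100110001101111001111


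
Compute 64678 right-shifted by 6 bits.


0b1111110010100110 >> 6 = 0b1111110010 = 1010

1010


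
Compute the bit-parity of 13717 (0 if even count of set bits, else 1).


0b11010110010101 has 8 ones => parity 0

0


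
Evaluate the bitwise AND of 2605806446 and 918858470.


0b10011011010100010111001101101110 & 0b110110110001001010101011100110 = 0b10010010000000010001001100110 = 306192998

306192998


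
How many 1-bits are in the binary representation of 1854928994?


0b1101110100011111111100001100010 has 18 set bits

18


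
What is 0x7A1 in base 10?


7A1 hex = 1953 decimal

1953


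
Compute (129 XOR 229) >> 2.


Step 1: 129 ^ 229 = 100
Step 2: 100 >> 2 = 25

25


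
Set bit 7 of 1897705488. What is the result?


1897705488 | (1 << 7) = 1897705488 | 128 = 1897705616

1897705616


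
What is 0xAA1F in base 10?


AA1F hex = 43551 decimal

43551


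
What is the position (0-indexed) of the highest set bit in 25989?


0b110010110000101. Highest set bit at position 14

14


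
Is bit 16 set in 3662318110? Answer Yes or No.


0b11011010010010101000101000011110, bit 16 = 0. No

No


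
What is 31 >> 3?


0b11111 >> 3 = 0b11 = 3

3


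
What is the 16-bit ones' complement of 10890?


10890 ^ 65535 = 54645

54645


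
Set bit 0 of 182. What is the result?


182 | (1 << 0) = 182 | 1 = 183

183


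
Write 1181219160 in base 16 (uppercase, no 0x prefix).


1181219160 = 4667F958 hex

4667F958


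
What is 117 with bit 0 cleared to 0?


117 & ~(1 << 0) = 116

116


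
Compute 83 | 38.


0b1010011 | 0b100110 = 0b1110111 = 119

119


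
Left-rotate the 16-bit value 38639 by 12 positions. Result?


Rotate 0b1001011011101111 left by 12 (16-bit) = 0b1111100101101110 = 63854

63854


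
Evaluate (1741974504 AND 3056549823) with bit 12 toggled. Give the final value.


Step 1: 1741974504 & 3056549823 = 637807528
Step 2: 637807528 ^ (1 << 12) = 637807528 ^ 4096 = 637811624

637811624


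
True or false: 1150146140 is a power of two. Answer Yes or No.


0b1000100100011011101011001011100. Multiple bits set => No

No


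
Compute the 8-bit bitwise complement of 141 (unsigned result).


~0b10001101 = 0b1110010 = 114 (8-bit unsigned)

114


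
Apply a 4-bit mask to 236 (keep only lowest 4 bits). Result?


236 & 15 = 12

12


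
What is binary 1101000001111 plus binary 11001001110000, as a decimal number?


1101000001111 + 11001001110000 = 100110001111111 = 19583

19583


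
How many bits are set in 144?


0b10010000 has 2 set bits

2


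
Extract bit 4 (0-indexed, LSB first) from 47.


0b101111, position 4 = 0

0


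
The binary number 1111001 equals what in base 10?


1111001 in decimal = 121

121


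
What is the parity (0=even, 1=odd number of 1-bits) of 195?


0b11000011 has 4 ones => parity 0

0


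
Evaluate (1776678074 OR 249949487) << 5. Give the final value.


Step 1: 1776678074 | 249949487 = 1877343679
Step 2: 1877343679 << 5 = 60074997728

60074997728


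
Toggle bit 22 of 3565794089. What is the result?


3565794089 ^ (1 << 22) = 3565794089 ^ 4194304 = 3569988393

3569988393


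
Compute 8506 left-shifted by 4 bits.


0b10000100111010 << 4 = 0b100001001110100000 = 136096

136096


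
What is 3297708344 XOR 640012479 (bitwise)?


0b11000100100011110000100100111000 ^ 0b100110001001011101000010111111 = 0b11100010101010101101100110000111 = 3802847623

3802847623


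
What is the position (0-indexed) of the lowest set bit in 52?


0b110100. Lowest set bit at position 2

2


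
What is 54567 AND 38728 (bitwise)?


0b1101010100100111 & 0b1001011101001000 = 0b1001010100000000 = 38144

38144


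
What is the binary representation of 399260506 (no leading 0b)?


399260506 = 10111110011000011101101011010 in binary

10111110011000011101101011010


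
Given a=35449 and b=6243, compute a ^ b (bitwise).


35449 ^ 6243 = 37402

37402


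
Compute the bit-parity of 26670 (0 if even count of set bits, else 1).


0b110100000101110 has 7 ones => parity 1

1


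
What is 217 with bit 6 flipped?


217 ^ (1 << 6) = 217 ^ 64 = 153

153


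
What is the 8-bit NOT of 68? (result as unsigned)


~0b1000100 = 0b10111011 = 187 (8-bit unsigned)

187


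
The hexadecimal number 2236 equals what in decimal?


2236 hex = 8758 decimal

8758


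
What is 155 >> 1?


0b10011011 >> 1 = 0b1001101 = 77

77


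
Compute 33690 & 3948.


0b1000001110011010 & 0b111101101100 = 0b1100001000 = 776

776


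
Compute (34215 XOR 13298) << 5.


Step 1: 34215 ^ 13298 = 46677
Step 2: 46677 << 5 = 1493664

1493664


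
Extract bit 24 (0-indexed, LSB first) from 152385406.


0b1001000101010011011101111110, position 24 = 1

1


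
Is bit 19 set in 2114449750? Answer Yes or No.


0b1111110000001111111000101010110, bit 19 = 0. No

No


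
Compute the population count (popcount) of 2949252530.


0b10101111110010100000010110110010 has 16 set bits

16


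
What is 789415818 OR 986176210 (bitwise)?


0b101111000011011000011110001010 | 0b111010110001111101101011010010 = 0b111111110011111101111111011010 = 1070587866

1070587866


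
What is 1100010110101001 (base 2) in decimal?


1100010110101001 in decimal = 50601

50601


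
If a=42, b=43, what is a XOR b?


42 ^ 43 = 1

1


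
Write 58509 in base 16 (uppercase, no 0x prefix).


58509 = E48D hex

E48D


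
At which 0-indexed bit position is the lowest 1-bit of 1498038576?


0b1011001010010100100000100110000. Lowest set bit at position 4

4


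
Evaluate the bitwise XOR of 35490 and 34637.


0b1000101010100010 ^ 0b1000011101001101 = 0b110111101111 = 3567

3567


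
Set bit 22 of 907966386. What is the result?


907966386 | (1 << 22) = 907966386 | 4194304 = 912160690

912160690


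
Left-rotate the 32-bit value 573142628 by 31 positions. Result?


Rotate 0b100010001010010111011001100100 left by 31 (32-bit) = 0b10001000101001011101100110010 = 286571314

286571314


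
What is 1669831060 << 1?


0b1100011100001111001100110010100 << 1 = 0b11000111000011110011001100101000 = 3339662120

3339662120


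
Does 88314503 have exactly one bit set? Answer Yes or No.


0b101010000111001001010000111. Multiple bits set => No

No


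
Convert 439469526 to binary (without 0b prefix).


439469526 = 11010001100011100010111010110 in binary

11010001100011100010111010110


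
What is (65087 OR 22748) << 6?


Step 1: 65087 | 22748 = 65279
Step 2: 65279 << 6 = 4177856

4177856


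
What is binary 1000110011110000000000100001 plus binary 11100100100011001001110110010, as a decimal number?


1000110011110000000000100001 + 11100100100011001001110110010 = 100101011000001001001111010011 = 627086291

627086291


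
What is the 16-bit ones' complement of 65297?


65297 ^ 65535 = 238

238


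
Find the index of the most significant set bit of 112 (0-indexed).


0b1110000. Highest set bit at position 6

6


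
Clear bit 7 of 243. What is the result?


243 & ~(1 << 7) = 115

115


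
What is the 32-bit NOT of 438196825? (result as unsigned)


~0b11010000111100101101001011001 = 0b11100101111000011010010110100110 = 3856770470 (32-bit unsigned)

3856770470


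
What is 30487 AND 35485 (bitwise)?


0b111011100010111 & 0b1000101010011101 = 0b1000010101 = 533

533


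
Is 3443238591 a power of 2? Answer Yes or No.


0b11001101001110111010011010111111. Multiple bits set => No

No


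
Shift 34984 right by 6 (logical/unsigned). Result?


0b1000100010101000 >> 6 = 0b1000100010 = 546

546


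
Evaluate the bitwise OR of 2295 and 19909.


0b100011110111 | 0b100110111000101 = 0b100110111110111 = 19959

19959


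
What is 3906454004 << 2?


0b11101000110101111100000111110100 << 2 = 0b1110100011010111110000011111010000 = 15625816016

15625816016


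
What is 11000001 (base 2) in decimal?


11000001 in decimal = 193

193


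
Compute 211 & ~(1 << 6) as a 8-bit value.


211 & ~(1 << 6) = 147

147


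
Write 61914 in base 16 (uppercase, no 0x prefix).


61914 = F1DA hex

F1DA


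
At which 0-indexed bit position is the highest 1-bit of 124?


0b1111100. Highest set bit at position 6

6


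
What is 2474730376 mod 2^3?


2474730376 & 7 = 0

0


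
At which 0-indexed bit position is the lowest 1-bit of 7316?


0b1110010010100. Lowest set bit at position 2

2


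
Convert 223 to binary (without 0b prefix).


223 = 11011111 in binary

11011111


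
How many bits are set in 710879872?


0b101010010111110010101010000000 has 13 set bits

13


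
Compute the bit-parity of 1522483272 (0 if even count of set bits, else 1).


0b1011010101111110100000001001000 has 14 ones => parity 0

0


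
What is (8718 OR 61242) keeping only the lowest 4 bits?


Step 1: 8718 | 61242 = 61246
Step 2: 61246 & 15 = 14

14


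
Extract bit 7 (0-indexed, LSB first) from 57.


0b111001, position 7 = 0

0


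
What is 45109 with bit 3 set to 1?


45109 | (1 << 3) = 45109 | 8 = 45117

45117


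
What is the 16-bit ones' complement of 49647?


49647 ^ 65535 = 15888

15888


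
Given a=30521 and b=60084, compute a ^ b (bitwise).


30521 ^ 60084 = 40333

40333


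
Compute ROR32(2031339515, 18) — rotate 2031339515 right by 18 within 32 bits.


Rotate 0b1111001000100111100011111111011 right by 18 (32-bit) = 0b11110001111111101101111001000100 = 4060012100

4060012100


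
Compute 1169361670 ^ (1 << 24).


1169361670 ^ (1 << 24) = 1169361670 ^ 16777216 = 1152584454

1152584454


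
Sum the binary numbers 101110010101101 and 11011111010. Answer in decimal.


101110010101101 + 11011111010 = 110001110100111 = 25511

25511


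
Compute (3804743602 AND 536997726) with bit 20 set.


Step 1: 3804743602 & 536997726 = 536987410
Step 2: 536987410 | (1 << 20) = 536987410 | 1048576 = 538035986

538035986


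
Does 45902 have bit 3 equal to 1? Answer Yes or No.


0b1011001101001110, bit 3 = 1. Yes

Yes


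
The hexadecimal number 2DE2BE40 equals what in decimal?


2DE2BE40 hex = 769834560 decimal

769834560


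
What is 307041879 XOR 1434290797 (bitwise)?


0b10010010011010001011001010111 ^ 0b1010101011111011000101001101101 = 0b1000111001100001001110000111010 = 1194368058

1194368058


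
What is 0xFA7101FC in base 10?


FA7101FC hex = 4201710076 decimal

4201710076


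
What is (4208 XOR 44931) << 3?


Step 1: 4208 ^ 44931 = 49139
Step 2: 49139 << 3 = 393112

393112


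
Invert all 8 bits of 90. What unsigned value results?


90 ^ 255 = 165

165


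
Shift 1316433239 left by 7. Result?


0b1001110011101110010110101010111 << 7 = 0b10011100111011100101101010101110000000 = 168503454592

168503454592


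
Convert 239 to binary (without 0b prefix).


239 = 11101111 in binary

11101111


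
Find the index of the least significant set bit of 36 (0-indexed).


0b100100. Lowest set bit at position 2

2


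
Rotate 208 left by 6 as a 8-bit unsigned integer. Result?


Rotate 0b11010000 left by 6 (8-bit) = 0b110100 = 52

52


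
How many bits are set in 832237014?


0b110001100110101110110111010110 has 18 set bits

18


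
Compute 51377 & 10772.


0b1100100010110001 & 0b10101000010100 = 0b100000010000 = 2064

2064


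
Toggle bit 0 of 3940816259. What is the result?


3940816259 ^ (1 << 0) = 3940816259 ^ 1 = 3940816258

3940816258


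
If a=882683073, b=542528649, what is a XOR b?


882683073 ^ 542528649 = 348846152

348846152


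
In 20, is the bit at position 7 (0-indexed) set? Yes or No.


0b10100, bit 7 = 0. No

No


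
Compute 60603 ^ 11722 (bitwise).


0b1110110010111011 ^ 0b10110111001010 = 0b1100000101110001 = 49521

49521


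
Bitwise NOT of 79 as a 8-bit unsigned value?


~0b1001111 = 0b10110000 = 176 (8-bit unsigned)

176


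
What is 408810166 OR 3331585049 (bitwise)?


0b11000010111011111001010110110 | 0b11000110100100111111010000011001 = 0b11011110110111111111011010111111 = 3739219647

3739219647


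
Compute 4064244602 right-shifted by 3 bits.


0b11110010001111110111001101111010 >> 3 = 0b11110010001111110111001101111 = 508030575

508030575


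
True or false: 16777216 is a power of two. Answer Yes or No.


0b1000000000000000000000000. Only one bit set => Yes

Yes


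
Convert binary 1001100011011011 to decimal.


1001100011011011 in decimal = 39131

39131


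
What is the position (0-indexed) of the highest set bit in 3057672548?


0b10110110010000000110000101100100. Highest set bit at position 31

31


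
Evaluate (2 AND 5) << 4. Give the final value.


Step 1: 2 & 5 = 0
Step 2: 0 << 4 = 0

0


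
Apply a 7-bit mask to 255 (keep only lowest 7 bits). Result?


255 & 127 = 127

127


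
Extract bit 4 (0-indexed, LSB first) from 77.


0b1001101, position 4 = 0

0


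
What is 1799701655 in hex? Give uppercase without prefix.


1799701655 = 6B454497 hex

6B454497


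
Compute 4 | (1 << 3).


4 | (1 << 3) = 4 | 8 = 12

12


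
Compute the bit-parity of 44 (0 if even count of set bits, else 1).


0b101100 has 3 ones => parity 1

1


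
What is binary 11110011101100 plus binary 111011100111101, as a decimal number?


11110011101100 + 111011100111101 = 1011010000101001 = 46121

46121


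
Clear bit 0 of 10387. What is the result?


10387 & ~(1 << 0) = 10386

10386


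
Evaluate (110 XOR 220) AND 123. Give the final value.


Step 1: 110 ^ 220 = 178
Step 2: 178 & 123 = 50

50


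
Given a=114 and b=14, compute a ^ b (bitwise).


114 ^ 14 = 124

124


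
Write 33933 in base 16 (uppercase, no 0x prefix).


33933 = 848D hex

848D
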